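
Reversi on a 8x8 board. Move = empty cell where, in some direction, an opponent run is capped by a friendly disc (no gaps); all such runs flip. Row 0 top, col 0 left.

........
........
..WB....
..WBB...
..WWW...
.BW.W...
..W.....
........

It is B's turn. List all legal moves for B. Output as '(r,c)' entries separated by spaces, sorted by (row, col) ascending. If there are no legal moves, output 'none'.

(1,1): flips 1 -> legal
(1,2): no bracket -> illegal
(1,3): no bracket -> illegal
(2,1): flips 1 -> legal
(3,1): flips 1 -> legal
(3,5): no bracket -> illegal
(4,1): flips 1 -> legal
(4,5): no bracket -> illegal
(5,3): flips 2 -> legal
(5,5): flips 1 -> legal
(6,1): flips 2 -> legal
(6,3): no bracket -> illegal
(6,4): flips 2 -> legal
(6,5): no bracket -> illegal
(7,1): no bracket -> illegal
(7,2): no bracket -> illegal
(7,3): flips 1 -> legal

Answer: (1,1) (2,1) (3,1) (4,1) (5,3) (5,5) (6,1) (6,4) (7,3)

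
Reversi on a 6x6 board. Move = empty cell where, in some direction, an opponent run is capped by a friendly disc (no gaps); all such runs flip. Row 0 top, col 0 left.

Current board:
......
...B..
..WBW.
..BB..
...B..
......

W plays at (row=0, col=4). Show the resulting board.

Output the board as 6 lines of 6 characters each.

Place W at (0,4); scan 8 dirs for brackets.
Dir NW: edge -> no flip
Dir N: edge -> no flip
Dir NE: edge -> no flip
Dir W: first cell '.' (not opp) -> no flip
Dir E: first cell '.' (not opp) -> no flip
Dir SW: opp run (1,3) capped by W -> flip
Dir S: first cell '.' (not opp) -> no flip
Dir SE: first cell '.' (not opp) -> no flip
All flips: (1,3)

Answer: ....W.
...W..
..WBW.
..BB..
...B..
......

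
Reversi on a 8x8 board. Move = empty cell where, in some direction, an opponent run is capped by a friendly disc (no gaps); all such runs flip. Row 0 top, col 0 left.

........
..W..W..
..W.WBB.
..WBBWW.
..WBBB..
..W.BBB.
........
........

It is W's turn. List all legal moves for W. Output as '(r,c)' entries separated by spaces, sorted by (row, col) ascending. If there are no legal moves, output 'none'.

Answer: (1,4) (1,6) (1,7) (2,7) (3,7) (4,6) (5,3) (6,3) (6,4) (6,5) (6,6)

Derivation:
(1,4): flips 1 -> legal
(1,6): flips 4 -> legal
(1,7): flips 1 -> legal
(2,3): no bracket -> illegal
(2,7): flips 2 -> legal
(3,7): flips 1 -> legal
(4,6): flips 3 -> legal
(4,7): no bracket -> illegal
(5,3): flips 1 -> legal
(5,7): no bracket -> illegal
(6,3): flips 2 -> legal
(6,4): flips 3 -> legal
(6,5): flips 4 -> legal
(6,6): flips 3 -> legal
(6,7): no bracket -> illegal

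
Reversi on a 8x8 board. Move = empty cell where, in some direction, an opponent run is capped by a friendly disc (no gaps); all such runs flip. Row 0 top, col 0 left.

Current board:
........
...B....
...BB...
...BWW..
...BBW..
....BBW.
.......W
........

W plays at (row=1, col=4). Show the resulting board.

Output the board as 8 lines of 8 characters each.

Answer: ........
...BW...
...BW...
...BWW..
...BBW..
....BBW.
.......W
........

Derivation:
Place W at (1,4); scan 8 dirs for brackets.
Dir NW: first cell '.' (not opp) -> no flip
Dir N: first cell '.' (not opp) -> no flip
Dir NE: first cell '.' (not opp) -> no flip
Dir W: opp run (1,3), next='.' -> no flip
Dir E: first cell '.' (not opp) -> no flip
Dir SW: opp run (2,3), next='.' -> no flip
Dir S: opp run (2,4) capped by W -> flip
Dir SE: first cell '.' (not opp) -> no flip
All flips: (2,4)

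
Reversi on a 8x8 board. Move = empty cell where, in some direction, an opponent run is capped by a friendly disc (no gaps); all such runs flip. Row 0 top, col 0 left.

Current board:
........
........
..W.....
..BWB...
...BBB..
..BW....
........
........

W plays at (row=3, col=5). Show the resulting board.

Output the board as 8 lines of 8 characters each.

Place W at (3,5); scan 8 dirs for brackets.
Dir NW: first cell '.' (not opp) -> no flip
Dir N: first cell '.' (not opp) -> no flip
Dir NE: first cell '.' (not opp) -> no flip
Dir W: opp run (3,4) capped by W -> flip
Dir E: first cell '.' (not opp) -> no flip
Dir SW: opp run (4,4) capped by W -> flip
Dir S: opp run (4,5), next='.' -> no flip
Dir SE: first cell '.' (not opp) -> no flip
All flips: (3,4) (4,4)

Answer: ........
........
..W.....
..BWWW..
...BWB..
..BW....
........
........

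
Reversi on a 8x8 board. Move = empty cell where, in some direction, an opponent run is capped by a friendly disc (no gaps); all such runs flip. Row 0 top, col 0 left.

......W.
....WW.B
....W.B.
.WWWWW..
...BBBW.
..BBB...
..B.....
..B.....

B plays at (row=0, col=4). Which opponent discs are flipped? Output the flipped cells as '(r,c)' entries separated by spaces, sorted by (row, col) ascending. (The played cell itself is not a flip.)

Answer: (1,4) (1,5) (2,4) (3,4)

Derivation:
Dir NW: edge -> no flip
Dir N: edge -> no flip
Dir NE: edge -> no flip
Dir W: first cell '.' (not opp) -> no flip
Dir E: first cell '.' (not opp) -> no flip
Dir SW: first cell '.' (not opp) -> no flip
Dir S: opp run (1,4) (2,4) (3,4) capped by B -> flip
Dir SE: opp run (1,5) capped by B -> flip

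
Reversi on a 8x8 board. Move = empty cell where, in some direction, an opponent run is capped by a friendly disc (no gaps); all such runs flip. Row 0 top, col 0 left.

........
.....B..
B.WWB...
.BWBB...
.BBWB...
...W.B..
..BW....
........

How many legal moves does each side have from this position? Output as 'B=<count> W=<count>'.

-- B to move --
(1,1): flips 1 -> legal
(1,2): flips 3 -> legal
(1,3): flips 2 -> legal
(1,4): flips 2 -> legal
(2,1): flips 2 -> legal
(5,2): flips 1 -> legal
(5,4): no bracket -> illegal
(6,4): flips 2 -> legal
(7,2): no bracket -> illegal
(7,3): flips 3 -> legal
(7,4): no bracket -> illegal
B mobility = 8
-- W to move --
(0,4): no bracket -> illegal
(0,5): no bracket -> illegal
(0,6): no bracket -> illegal
(1,0): no bracket -> illegal
(1,1): no bracket -> illegal
(1,3): no bracket -> illegal
(1,4): no bracket -> illegal
(1,6): no bracket -> illegal
(2,1): no bracket -> illegal
(2,5): flips 2 -> legal
(2,6): no bracket -> illegal
(3,0): flips 1 -> legal
(3,5): flips 3 -> legal
(4,0): flips 3 -> legal
(4,5): flips 2 -> legal
(4,6): no bracket -> illegal
(5,0): flips 1 -> legal
(5,1): no bracket -> illegal
(5,2): flips 1 -> legal
(5,4): no bracket -> illegal
(5,6): no bracket -> illegal
(6,1): flips 1 -> legal
(6,4): no bracket -> illegal
(6,5): no bracket -> illegal
(6,6): flips 3 -> legal
(7,1): flips 1 -> legal
(7,2): no bracket -> illegal
(7,3): no bracket -> illegal
W mobility = 10

Answer: B=8 W=10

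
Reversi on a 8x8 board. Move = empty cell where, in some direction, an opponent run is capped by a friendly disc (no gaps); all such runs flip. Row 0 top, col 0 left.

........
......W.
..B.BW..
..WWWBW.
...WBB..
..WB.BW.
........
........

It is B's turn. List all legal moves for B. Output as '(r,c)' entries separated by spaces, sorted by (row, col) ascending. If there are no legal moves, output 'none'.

Answer: (1,5) (2,3) (2,6) (2,7) (3,1) (3,7) (4,2) (5,1) (5,7) (6,7)

Derivation:
(0,5): no bracket -> illegal
(0,6): no bracket -> illegal
(0,7): no bracket -> illegal
(1,4): no bracket -> illegal
(1,5): flips 1 -> legal
(1,7): no bracket -> illegal
(2,1): no bracket -> illegal
(2,3): flips 3 -> legal
(2,6): flips 1 -> legal
(2,7): flips 1 -> legal
(3,1): flips 3 -> legal
(3,7): flips 1 -> legal
(4,1): no bracket -> illegal
(4,2): flips 3 -> legal
(4,6): no bracket -> illegal
(4,7): no bracket -> illegal
(5,1): flips 1 -> legal
(5,4): no bracket -> illegal
(5,7): flips 1 -> legal
(6,1): no bracket -> illegal
(6,2): no bracket -> illegal
(6,3): no bracket -> illegal
(6,5): no bracket -> illegal
(6,6): no bracket -> illegal
(6,7): flips 1 -> legal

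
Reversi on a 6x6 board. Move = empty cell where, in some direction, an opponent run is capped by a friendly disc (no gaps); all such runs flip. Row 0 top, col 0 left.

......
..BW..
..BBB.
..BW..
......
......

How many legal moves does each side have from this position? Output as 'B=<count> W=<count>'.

Answer: B=8 W=4

Derivation:
-- B to move --
(0,2): flips 1 -> legal
(0,3): flips 1 -> legal
(0,4): flips 1 -> legal
(1,4): flips 1 -> legal
(3,4): flips 1 -> legal
(4,2): flips 1 -> legal
(4,3): flips 1 -> legal
(4,4): flips 1 -> legal
B mobility = 8
-- W to move --
(0,1): no bracket -> illegal
(0,2): no bracket -> illegal
(0,3): no bracket -> illegal
(1,1): flips 2 -> legal
(1,4): no bracket -> illegal
(1,5): flips 1 -> legal
(2,1): no bracket -> illegal
(2,5): no bracket -> illegal
(3,1): flips 2 -> legal
(3,4): no bracket -> illegal
(3,5): flips 1 -> legal
(4,1): no bracket -> illegal
(4,2): no bracket -> illegal
(4,3): no bracket -> illegal
W mobility = 4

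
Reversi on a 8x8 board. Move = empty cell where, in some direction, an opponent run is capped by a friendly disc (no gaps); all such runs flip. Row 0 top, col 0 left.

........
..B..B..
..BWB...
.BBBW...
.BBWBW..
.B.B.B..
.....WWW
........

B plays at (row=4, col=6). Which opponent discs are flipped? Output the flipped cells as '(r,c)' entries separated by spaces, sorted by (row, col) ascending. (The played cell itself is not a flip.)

Dir NW: first cell '.' (not opp) -> no flip
Dir N: first cell '.' (not opp) -> no flip
Dir NE: first cell '.' (not opp) -> no flip
Dir W: opp run (4,5) capped by B -> flip
Dir E: first cell '.' (not opp) -> no flip
Dir SW: first cell 'B' (not opp) -> no flip
Dir S: first cell '.' (not opp) -> no flip
Dir SE: first cell '.' (not opp) -> no flip

Answer: (4,5)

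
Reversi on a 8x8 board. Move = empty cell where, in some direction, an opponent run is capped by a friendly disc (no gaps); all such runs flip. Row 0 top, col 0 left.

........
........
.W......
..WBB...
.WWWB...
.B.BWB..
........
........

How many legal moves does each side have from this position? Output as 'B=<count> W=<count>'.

Answer: B=4 W=11

Derivation:
-- B to move --
(1,0): no bracket -> illegal
(1,1): no bracket -> illegal
(1,2): no bracket -> illegal
(2,0): no bracket -> illegal
(2,2): no bracket -> illegal
(2,3): no bracket -> illegal
(3,0): no bracket -> illegal
(3,1): flips 3 -> legal
(4,0): flips 3 -> legal
(4,5): no bracket -> illegal
(5,0): no bracket -> illegal
(5,2): flips 1 -> legal
(6,3): no bracket -> illegal
(6,4): flips 1 -> legal
(6,5): no bracket -> illegal
B mobility = 4
-- W to move --
(2,2): no bracket -> illegal
(2,3): flips 1 -> legal
(2,4): flips 3 -> legal
(2,5): flips 1 -> legal
(3,5): flips 2 -> legal
(4,0): no bracket -> illegal
(4,5): flips 1 -> legal
(4,6): no bracket -> illegal
(5,0): no bracket -> illegal
(5,2): flips 1 -> legal
(5,6): flips 1 -> legal
(6,0): flips 1 -> legal
(6,1): flips 1 -> legal
(6,2): no bracket -> illegal
(6,3): flips 1 -> legal
(6,4): flips 1 -> legal
(6,5): no bracket -> illegal
(6,6): no bracket -> illegal
W mobility = 11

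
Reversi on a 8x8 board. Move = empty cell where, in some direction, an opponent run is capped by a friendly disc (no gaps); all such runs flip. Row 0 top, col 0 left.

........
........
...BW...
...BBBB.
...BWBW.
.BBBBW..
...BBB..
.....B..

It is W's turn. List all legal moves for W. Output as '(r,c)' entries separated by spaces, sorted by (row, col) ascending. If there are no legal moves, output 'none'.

Answer: (2,2) (2,5) (2,6) (4,2) (5,0) (6,2) (7,3) (7,4)

Derivation:
(1,2): no bracket -> illegal
(1,3): no bracket -> illegal
(1,4): no bracket -> illegal
(2,2): flips 2 -> legal
(2,5): flips 2 -> legal
(2,6): flips 2 -> legal
(2,7): no bracket -> illegal
(3,2): no bracket -> illegal
(3,7): no bracket -> illegal
(4,0): no bracket -> illegal
(4,1): no bracket -> illegal
(4,2): flips 2 -> legal
(4,7): no bracket -> illegal
(5,0): flips 4 -> legal
(5,6): no bracket -> illegal
(6,0): no bracket -> illegal
(6,1): no bracket -> illegal
(6,2): flips 1 -> legal
(6,6): no bracket -> illegal
(7,2): no bracket -> illegal
(7,3): flips 1 -> legal
(7,4): flips 2 -> legal
(7,6): no bracket -> illegal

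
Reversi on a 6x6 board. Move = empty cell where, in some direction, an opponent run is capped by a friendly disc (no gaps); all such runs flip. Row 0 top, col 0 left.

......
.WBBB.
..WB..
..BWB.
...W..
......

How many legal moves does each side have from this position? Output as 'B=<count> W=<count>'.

Answer: B=6 W=10

Derivation:
-- B to move --
(0,0): no bracket -> illegal
(0,1): no bracket -> illegal
(0,2): no bracket -> illegal
(1,0): flips 1 -> legal
(2,0): no bracket -> illegal
(2,1): flips 1 -> legal
(2,4): no bracket -> illegal
(3,1): flips 1 -> legal
(4,2): no bracket -> illegal
(4,4): no bracket -> illegal
(5,2): flips 1 -> legal
(5,3): flips 2 -> legal
(5,4): flips 1 -> legal
B mobility = 6
-- W to move --
(0,1): no bracket -> illegal
(0,2): flips 1 -> legal
(0,3): flips 2 -> legal
(0,4): flips 1 -> legal
(0,5): no bracket -> illegal
(1,5): flips 3 -> legal
(2,1): flips 1 -> legal
(2,4): flips 1 -> legal
(2,5): flips 1 -> legal
(3,1): flips 1 -> legal
(3,5): flips 1 -> legal
(4,1): no bracket -> illegal
(4,2): flips 1 -> legal
(4,4): no bracket -> illegal
(4,5): no bracket -> illegal
W mobility = 10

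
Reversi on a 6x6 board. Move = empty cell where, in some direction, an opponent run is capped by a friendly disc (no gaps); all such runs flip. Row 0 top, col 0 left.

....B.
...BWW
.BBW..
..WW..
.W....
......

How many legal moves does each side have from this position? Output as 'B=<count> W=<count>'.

-- B to move --
(0,3): no bracket -> illegal
(0,5): no bracket -> illegal
(1,2): no bracket -> illegal
(2,4): flips 2 -> legal
(2,5): no bracket -> illegal
(3,0): no bracket -> illegal
(3,1): no bracket -> illegal
(3,4): no bracket -> illegal
(4,0): no bracket -> illegal
(4,2): flips 1 -> legal
(4,3): flips 3 -> legal
(4,4): flips 1 -> legal
(5,0): no bracket -> illegal
(5,1): no bracket -> illegal
(5,2): no bracket -> illegal
B mobility = 4
-- W to move --
(0,2): no bracket -> illegal
(0,3): flips 1 -> legal
(0,5): no bracket -> illegal
(1,0): flips 1 -> legal
(1,1): flips 1 -> legal
(1,2): flips 2 -> legal
(2,0): flips 2 -> legal
(2,4): no bracket -> illegal
(3,0): no bracket -> illegal
(3,1): no bracket -> illegal
W mobility = 5

Answer: B=4 W=5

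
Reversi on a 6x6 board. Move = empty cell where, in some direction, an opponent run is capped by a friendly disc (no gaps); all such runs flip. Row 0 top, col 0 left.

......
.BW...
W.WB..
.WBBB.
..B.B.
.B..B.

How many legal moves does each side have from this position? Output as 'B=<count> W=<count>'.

Answer: B=5 W=9

Derivation:
-- B to move --
(0,1): flips 1 -> legal
(0,2): flips 2 -> legal
(0,3): no bracket -> illegal
(1,0): no bracket -> illegal
(1,3): flips 1 -> legal
(2,1): flips 1 -> legal
(3,0): flips 1 -> legal
(4,0): no bracket -> illegal
(4,1): no bracket -> illegal
B mobility = 5
-- W to move --
(0,0): flips 1 -> legal
(0,1): no bracket -> illegal
(0,2): flips 1 -> legal
(1,0): flips 1 -> legal
(1,3): no bracket -> illegal
(1,4): no bracket -> illegal
(2,1): no bracket -> illegal
(2,4): flips 1 -> legal
(2,5): no bracket -> illegal
(3,5): flips 3 -> legal
(4,0): no bracket -> illegal
(4,1): no bracket -> illegal
(4,3): no bracket -> illegal
(4,5): flips 2 -> legal
(5,0): no bracket -> illegal
(5,2): flips 2 -> legal
(5,3): flips 1 -> legal
(5,5): flips 2 -> legal
W mobility = 9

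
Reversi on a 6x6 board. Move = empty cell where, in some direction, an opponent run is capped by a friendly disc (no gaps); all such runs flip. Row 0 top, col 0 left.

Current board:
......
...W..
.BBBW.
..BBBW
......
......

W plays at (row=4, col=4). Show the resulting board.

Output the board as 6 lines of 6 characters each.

Place W at (4,4); scan 8 dirs for brackets.
Dir NW: opp run (3,3) (2,2), next='.' -> no flip
Dir N: opp run (3,4) capped by W -> flip
Dir NE: first cell 'W' (not opp) -> no flip
Dir W: first cell '.' (not opp) -> no flip
Dir E: first cell '.' (not opp) -> no flip
Dir SW: first cell '.' (not opp) -> no flip
Dir S: first cell '.' (not opp) -> no flip
Dir SE: first cell '.' (not opp) -> no flip
All flips: (3,4)

Answer: ......
...W..
.BBBW.
..BBWW
....W.
......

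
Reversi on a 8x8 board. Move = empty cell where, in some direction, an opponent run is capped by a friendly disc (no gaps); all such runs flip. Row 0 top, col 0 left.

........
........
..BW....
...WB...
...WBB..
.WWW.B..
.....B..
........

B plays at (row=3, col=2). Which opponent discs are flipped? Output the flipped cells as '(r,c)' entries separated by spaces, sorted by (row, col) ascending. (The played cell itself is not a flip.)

Dir NW: first cell '.' (not opp) -> no flip
Dir N: first cell 'B' (not opp) -> no flip
Dir NE: opp run (2,3), next='.' -> no flip
Dir W: first cell '.' (not opp) -> no flip
Dir E: opp run (3,3) capped by B -> flip
Dir SW: first cell '.' (not opp) -> no flip
Dir S: first cell '.' (not opp) -> no flip
Dir SE: opp run (4,3), next='.' -> no flip

Answer: (3,3)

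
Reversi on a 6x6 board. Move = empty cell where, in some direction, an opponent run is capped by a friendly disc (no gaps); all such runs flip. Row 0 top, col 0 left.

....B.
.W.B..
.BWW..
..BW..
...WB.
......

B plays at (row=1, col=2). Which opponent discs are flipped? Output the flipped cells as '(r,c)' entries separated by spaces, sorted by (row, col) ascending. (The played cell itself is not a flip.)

Answer: (2,2)

Derivation:
Dir NW: first cell '.' (not opp) -> no flip
Dir N: first cell '.' (not opp) -> no flip
Dir NE: first cell '.' (not opp) -> no flip
Dir W: opp run (1,1), next='.' -> no flip
Dir E: first cell 'B' (not opp) -> no flip
Dir SW: first cell 'B' (not opp) -> no flip
Dir S: opp run (2,2) capped by B -> flip
Dir SE: opp run (2,3), next='.' -> no flip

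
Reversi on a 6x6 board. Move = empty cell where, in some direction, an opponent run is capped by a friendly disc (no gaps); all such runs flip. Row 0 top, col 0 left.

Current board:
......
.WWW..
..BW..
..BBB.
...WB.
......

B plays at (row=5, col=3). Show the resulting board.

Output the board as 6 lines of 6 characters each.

Answer: ......
.WWW..
..BW..
..BBB.
...BB.
...B..

Derivation:
Place B at (5,3); scan 8 dirs for brackets.
Dir NW: first cell '.' (not opp) -> no flip
Dir N: opp run (4,3) capped by B -> flip
Dir NE: first cell 'B' (not opp) -> no flip
Dir W: first cell '.' (not opp) -> no flip
Dir E: first cell '.' (not opp) -> no flip
Dir SW: edge -> no flip
Dir S: edge -> no flip
Dir SE: edge -> no flip
All flips: (4,3)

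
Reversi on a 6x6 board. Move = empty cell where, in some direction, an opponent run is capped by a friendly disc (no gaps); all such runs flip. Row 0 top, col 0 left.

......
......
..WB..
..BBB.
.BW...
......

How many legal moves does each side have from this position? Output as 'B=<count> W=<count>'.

-- B to move --
(1,1): flips 1 -> legal
(1,2): flips 1 -> legal
(1,3): no bracket -> illegal
(2,1): flips 1 -> legal
(3,1): no bracket -> illegal
(4,3): flips 1 -> legal
(5,1): flips 1 -> legal
(5,2): flips 1 -> legal
(5,3): no bracket -> illegal
B mobility = 6
-- W to move --
(1,2): no bracket -> illegal
(1,3): no bracket -> illegal
(1,4): no bracket -> illegal
(2,1): no bracket -> illegal
(2,4): flips 2 -> legal
(2,5): no bracket -> illegal
(3,0): no bracket -> illegal
(3,1): no bracket -> illegal
(3,5): no bracket -> illegal
(4,0): flips 1 -> legal
(4,3): no bracket -> illegal
(4,4): flips 1 -> legal
(4,5): no bracket -> illegal
(5,0): no bracket -> illegal
(5,1): no bracket -> illegal
(5,2): no bracket -> illegal
W mobility = 3

Answer: B=6 W=3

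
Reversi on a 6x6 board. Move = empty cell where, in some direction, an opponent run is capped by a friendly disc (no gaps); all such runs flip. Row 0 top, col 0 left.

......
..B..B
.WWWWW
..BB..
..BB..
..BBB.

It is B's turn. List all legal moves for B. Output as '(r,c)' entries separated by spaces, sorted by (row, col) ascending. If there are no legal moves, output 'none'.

(1,0): flips 1 -> legal
(1,1): flips 1 -> legal
(1,3): flips 1 -> legal
(1,4): flips 1 -> legal
(2,0): no bracket -> illegal
(3,0): flips 1 -> legal
(3,1): no bracket -> illegal
(3,4): flips 1 -> legal
(3,5): flips 1 -> legal

Answer: (1,0) (1,1) (1,3) (1,4) (3,0) (3,4) (3,5)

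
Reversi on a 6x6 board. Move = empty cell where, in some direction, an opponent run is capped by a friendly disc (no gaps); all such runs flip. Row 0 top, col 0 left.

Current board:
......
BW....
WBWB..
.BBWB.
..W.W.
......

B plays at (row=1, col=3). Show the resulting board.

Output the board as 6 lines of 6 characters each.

Answer: ......
BW.B..
WBBB..
.BBWB.
..W.W.
......

Derivation:
Place B at (1,3); scan 8 dirs for brackets.
Dir NW: first cell '.' (not opp) -> no flip
Dir N: first cell '.' (not opp) -> no flip
Dir NE: first cell '.' (not opp) -> no flip
Dir W: first cell '.' (not opp) -> no flip
Dir E: first cell '.' (not opp) -> no flip
Dir SW: opp run (2,2) capped by B -> flip
Dir S: first cell 'B' (not opp) -> no flip
Dir SE: first cell '.' (not opp) -> no flip
All flips: (2,2)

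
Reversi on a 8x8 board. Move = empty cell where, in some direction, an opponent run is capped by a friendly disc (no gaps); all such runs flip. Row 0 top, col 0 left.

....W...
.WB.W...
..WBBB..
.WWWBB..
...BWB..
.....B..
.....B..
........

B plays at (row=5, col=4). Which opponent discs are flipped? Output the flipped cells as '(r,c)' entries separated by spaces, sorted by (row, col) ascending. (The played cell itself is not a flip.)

Dir NW: first cell 'B' (not opp) -> no flip
Dir N: opp run (4,4) capped by B -> flip
Dir NE: first cell 'B' (not opp) -> no flip
Dir W: first cell '.' (not opp) -> no flip
Dir E: first cell 'B' (not opp) -> no flip
Dir SW: first cell '.' (not opp) -> no flip
Dir S: first cell '.' (not opp) -> no flip
Dir SE: first cell 'B' (not opp) -> no flip

Answer: (4,4)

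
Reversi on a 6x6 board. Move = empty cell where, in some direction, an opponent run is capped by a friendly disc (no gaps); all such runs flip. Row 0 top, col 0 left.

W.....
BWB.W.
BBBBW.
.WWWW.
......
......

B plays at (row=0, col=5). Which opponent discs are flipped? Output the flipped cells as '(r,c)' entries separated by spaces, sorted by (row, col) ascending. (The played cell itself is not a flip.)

Dir NW: edge -> no flip
Dir N: edge -> no flip
Dir NE: edge -> no flip
Dir W: first cell '.' (not opp) -> no flip
Dir E: edge -> no flip
Dir SW: opp run (1,4) capped by B -> flip
Dir S: first cell '.' (not opp) -> no flip
Dir SE: edge -> no flip

Answer: (1,4)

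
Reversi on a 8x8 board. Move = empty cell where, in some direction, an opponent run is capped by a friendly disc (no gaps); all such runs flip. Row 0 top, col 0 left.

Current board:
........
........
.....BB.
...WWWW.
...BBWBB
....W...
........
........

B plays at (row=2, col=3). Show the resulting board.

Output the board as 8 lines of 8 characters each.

Place B at (2,3); scan 8 dirs for brackets.
Dir NW: first cell '.' (not opp) -> no flip
Dir N: first cell '.' (not opp) -> no flip
Dir NE: first cell '.' (not opp) -> no flip
Dir W: first cell '.' (not opp) -> no flip
Dir E: first cell '.' (not opp) -> no flip
Dir SW: first cell '.' (not opp) -> no flip
Dir S: opp run (3,3) capped by B -> flip
Dir SE: opp run (3,4) (4,5), next='.' -> no flip
All flips: (3,3)

Answer: ........
........
...B.BB.
...BWWW.
...BBWBB
....W...
........
........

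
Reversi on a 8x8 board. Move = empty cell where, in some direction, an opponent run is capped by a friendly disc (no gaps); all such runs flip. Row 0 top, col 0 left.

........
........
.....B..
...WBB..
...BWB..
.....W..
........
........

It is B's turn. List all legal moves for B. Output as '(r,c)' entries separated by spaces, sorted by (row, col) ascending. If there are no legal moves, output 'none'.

Answer: (2,3) (3,2) (5,3) (5,4) (6,5)

Derivation:
(2,2): no bracket -> illegal
(2,3): flips 1 -> legal
(2,4): no bracket -> illegal
(3,2): flips 1 -> legal
(4,2): no bracket -> illegal
(4,6): no bracket -> illegal
(5,3): flips 1 -> legal
(5,4): flips 1 -> legal
(5,6): no bracket -> illegal
(6,4): no bracket -> illegal
(6,5): flips 1 -> legal
(6,6): no bracket -> illegal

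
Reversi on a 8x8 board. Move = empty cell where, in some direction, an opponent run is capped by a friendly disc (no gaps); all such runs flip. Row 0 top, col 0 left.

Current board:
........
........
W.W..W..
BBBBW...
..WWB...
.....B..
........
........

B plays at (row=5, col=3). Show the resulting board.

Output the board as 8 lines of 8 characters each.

Place B at (5,3); scan 8 dirs for brackets.
Dir NW: opp run (4,2) capped by B -> flip
Dir N: opp run (4,3) capped by B -> flip
Dir NE: first cell 'B' (not opp) -> no flip
Dir W: first cell '.' (not opp) -> no flip
Dir E: first cell '.' (not opp) -> no flip
Dir SW: first cell '.' (not opp) -> no flip
Dir S: first cell '.' (not opp) -> no flip
Dir SE: first cell '.' (not opp) -> no flip
All flips: (4,2) (4,3)

Answer: ........
........
W.W..W..
BBBBW...
..BBB...
...B.B..
........
........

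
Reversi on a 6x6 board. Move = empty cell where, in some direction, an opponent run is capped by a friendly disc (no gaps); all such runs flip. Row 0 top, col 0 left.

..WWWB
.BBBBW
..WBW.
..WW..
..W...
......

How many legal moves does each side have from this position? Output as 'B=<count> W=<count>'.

Answer: B=10 W=5

Derivation:
-- B to move --
(0,1): flips 3 -> legal
(2,1): flips 1 -> legal
(2,5): flips 2 -> legal
(3,1): flips 1 -> legal
(3,4): flips 1 -> legal
(3,5): flips 1 -> legal
(4,1): flips 1 -> legal
(4,3): flips 1 -> legal
(4,4): flips 2 -> legal
(5,1): no bracket -> illegal
(5,2): flips 3 -> legal
(5,3): no bracket -> illegal
B mobility = 10
-- W to move --
(0,0): flips 1 -> legal
(0,1): no bracket -> illegal
(1,0): flips 4 -> legal
(2,0): flips 1 -> legal
(2,1): flips 1 -> legal
(2,5): flips 1 -> legal
(3,4): no bracket -> illegal
W mobility = 5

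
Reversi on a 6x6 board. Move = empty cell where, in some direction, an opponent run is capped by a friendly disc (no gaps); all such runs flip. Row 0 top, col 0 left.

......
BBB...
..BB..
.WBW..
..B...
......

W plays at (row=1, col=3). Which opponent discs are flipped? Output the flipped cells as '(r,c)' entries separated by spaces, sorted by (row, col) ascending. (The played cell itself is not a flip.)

Answer: (2,2) (2,3)

Derivation:
Dir NW: first cell '.' (not opp) -> no flip
Dir N: first cell '.' (not opp) -> no flip
Dir NE: first cell '.' (not opp) -> no flip
Dir W: opp run (1,2) (1,1) (1,0), next=edge -> no flip
Dir E: first cell '.' (not opp) -> no flip
Dir SW: opp run (2,2) capped by W -> flip
Dir S: opp run (2,3) capped by W -> flip
Dir SE: first cell '.' (not opp) -> no flip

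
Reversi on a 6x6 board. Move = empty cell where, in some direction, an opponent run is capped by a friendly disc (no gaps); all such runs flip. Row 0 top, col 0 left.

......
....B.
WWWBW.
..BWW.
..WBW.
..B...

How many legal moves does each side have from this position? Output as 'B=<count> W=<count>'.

Answer: B=7 W=6

Derivation:
-- B to move --
(1,0): flips 1 -> legal
(1,1): no bracket -> illegal
(1,2): flips 1 -> legal
(1,3): no bracket -> illegal
(1,5): no bracket -> illegal
(2,5): flips 2 -> legal
(3,0): no bracket -> illegal
(3,1): no bracket -> illegal
(3,5): flips 2 -> legal
(4,1): flips 1 -> legal
(4,5): flips 2 -> legal
(5,1): no bracket -> illegal
(5,3): no bracket -> illegal
(5,4): flips 3 -> legal
(5,5): no bracket -> illegal
B mobility = 7
-- W to move --
(0,3): no bracket -> illegal
(0,4): flips 1 -> legal
(0,5): no bracket -> illegal
(1,2): flips 1 -> legal
(1,3): flips 1 -> legal
(1,5): no bracket -> illegal
(2,5): no bracket -> illegal
(3,1): flips 1 -> legal
(4,1): no bracket -> illegal
(5,1): no bracket -> illegal
(5,3): flips 1 -> legal
(5,4): flips 2 -> legal
W mobility = 6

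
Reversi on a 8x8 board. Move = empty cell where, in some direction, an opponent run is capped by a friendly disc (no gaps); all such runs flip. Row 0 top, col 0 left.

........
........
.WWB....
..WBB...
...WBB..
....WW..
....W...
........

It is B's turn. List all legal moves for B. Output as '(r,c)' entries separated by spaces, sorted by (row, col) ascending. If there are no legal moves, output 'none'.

Answer: (1,1) (2,0) (3,1) (4,1) (4,2) (5,2) (5,3) (6,3) (6,5) (6,6) (7,4)

Derivation:
(1,0): no bracket -> illegal
(1,1): flips 1 -> legal
(1,2): no bracket -> illegal
(1,3): no bracket -> illegal
(2,0): flips 2 -> legal
(3,0): no bracket -> illegal
(3,1): flips 1 -> legal
(4,1): flips 1 -> legal
(4,2): flips 1 -> legal
(4,6): no bracket -> illegal
(5,2): flips 1 -> legal
(5,3): flips 1 -> legal
(5,6): no bracket -> illegal
(6,3): flips 1 -> legal
(6,5): flips 1 -> legal
(6,6): flips 1 -> legal
(7,3): no bracket -> illegal
(7,4): flips 2 -> legal
(7,5): no bracket -> illegal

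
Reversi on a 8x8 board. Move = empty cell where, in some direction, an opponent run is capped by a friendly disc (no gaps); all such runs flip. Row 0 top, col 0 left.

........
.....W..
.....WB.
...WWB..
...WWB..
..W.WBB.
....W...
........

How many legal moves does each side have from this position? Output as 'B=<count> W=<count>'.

Answer: B=10 W=9

Derivation:
-- B to move --
(0,4): flips 1 -> legal
(0,5): flips 2 -> legal
(0,6): no bracket -> illegal
(1,4): no bracket -> illegal
(1,6): no bracket -> illegal
(2,2): flips 2 -> legal
(2,3): flips 1 -> legal
(2,4): flips 1 -> legal
(3,2): flips 2 -> legal
(3,6): no bracket -> illegal
(4,1): no bracket -> illegal
(4,2): flips 2 -> legal
(5,1): no bracket -> illegal
(5,3): flips 2 -> legal
(6,1): no bracket -> illegal
(6,2): no bracket -> illegal
(6,3): flips 1 -> legal
(6,5): no bracket -> illegal
(7,3): flips 1 -> legal
(7,4): no bracket -> illegal
(7,5): no bracket -> illegal
B mobility = 10
-- W to move --
(1,6): no bracket -> illegal
(1,7): flips 2 -> legal
(2,4): no bracket -> illegal
(2,7): flips 1 -> legal
(3,6): flips 2 -> legal
(3,7): flips 1 -> legal
(4,6): flips 2 -> legal
(4,7): no bracket -> illegal
(5,7): flips 2 -> legal
(6,5): flips 3 -> legal
(6,6): flips 1 -> legal
(6,7): flips 2 -> legal
W mobility = 9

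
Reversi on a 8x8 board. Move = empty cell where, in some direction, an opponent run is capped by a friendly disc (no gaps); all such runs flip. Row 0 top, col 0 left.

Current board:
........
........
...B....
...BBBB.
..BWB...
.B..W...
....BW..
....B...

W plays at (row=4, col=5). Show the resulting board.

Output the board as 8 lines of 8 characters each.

Place W at (4,5); scan 8 dirs for brackets.
Dir NW: opp run (3,4) (2,3), next='.' -> no flip
Dir N: opp run (3,5), next='.' -> no flip
Dir NE: opp run (3,6), next='.' -> no flip
Dir W: opp run (4,4) capped by W -> flip
Dir E: first cell '.' (not opp) -> no flip
Dir SW: first cell 'W' (not opp) -> no flip
Dir S: first cell '.' (not opp) -> no flip
Dir SE: first cell '.' (not opp) -> no flip
All flips: (4,4)

Answer: ........
........
...B....
...BBBB.
..BWWW..
.B..W...
....BW..
....B...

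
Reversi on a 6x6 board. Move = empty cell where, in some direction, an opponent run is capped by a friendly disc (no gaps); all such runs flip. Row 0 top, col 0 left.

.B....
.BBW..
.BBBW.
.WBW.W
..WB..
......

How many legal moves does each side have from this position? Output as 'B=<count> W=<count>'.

-- B to move --
(0,2): no bracket -> illegal
(0,3): flips 1 -> legal
(0,4): flips 1 -> legal
(1,4): flips 1 -> legal
(1,5): no bracket -> illegal
(2,0): no bracket -> illegal
(2,5): flips 1 -> legal
(3,0): flips 1 -> legal
(3,4): flips 1 -> legal
(4,0): flips 1 -> legal
(4,1): flips 2 -> legal
(4,4): flips 1 -> legal
(4,5): no bracket -> illegal
(5,1): no bracket -> illegal
(5,2): flips 1 -> legal
(5,3): no bracket -> illegal
B mobility = 10
-- W to move --
(0,0): flips 2 -> legal
(0,2): flips 3 -> legal
(0,3): no bracket -> illegal
(1,0): flips 2 -> legal
(1,4): no bracket -> illegal
(2,0): flips 3 -> legal
(3,0): no bracket -> illegal
(3,4): no bracket -> illegal
(4,1): no bracket -> illegal
(4,4): flips 1 -> legal
(5,2): no bracket -> illegal
(5,3): flips 1 -> legal
(5,4): no bracket -> illegal
W mobility = 6

Answer: B=10 W=6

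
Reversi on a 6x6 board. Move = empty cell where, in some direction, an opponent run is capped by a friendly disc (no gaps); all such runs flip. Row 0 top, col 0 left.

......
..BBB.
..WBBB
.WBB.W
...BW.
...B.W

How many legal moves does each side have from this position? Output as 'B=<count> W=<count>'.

Answer: B=5 W=5

Derivation:
-- B to move --
(1,1): flips 1 -> legal
(2,0): no bracket -> illegal
(2,1): flips 1 -> legal
(3,0): flips 1 -> legal
(3,4): no bracket -> illegal
(4,0): flips 2 -> legal
(4,1): no bracket -> illegal
(4,2): no bracket -> illegal
(4,5): flips 2 -> legal
(5,4): no bracket -> illegal
B mobility = 5
-- W to move --
(0,1): no bracket -> illegal
(0,2): flips 3 -> legal
(0,3): no bracket -> illegal
(0,4): flips 1 -> legal
(0,5): no bracket -> illegal
(1,1): no bracket -> illegal
(1,5): flips 1 -> legal
(2,1): no bracket -> illegal
(3,4): flips 2 -> legal
(4,1): no bracket -> illegal
(4,2): flips 2 -> legal
(5,2): no bracket -> illegal
(5,4): no bracket -> illegal
W mobility = 5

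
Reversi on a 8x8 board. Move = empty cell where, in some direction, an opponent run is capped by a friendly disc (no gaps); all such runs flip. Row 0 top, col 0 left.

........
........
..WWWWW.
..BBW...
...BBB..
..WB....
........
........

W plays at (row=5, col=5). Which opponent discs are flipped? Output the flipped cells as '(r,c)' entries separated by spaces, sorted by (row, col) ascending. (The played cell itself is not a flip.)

Dir NW: opp run (4,4) (3,3) capped by W -> flip
Dir N: opp run (4,5), next='.' -> no flip
Dir NE: first cell '.' (not opp) -> no flip
Dir W: first cell '.' (not opp) -> no flip
Dir E: first cell '.' (not opp) -> no flip
Dir SW: first cell '.' (not opp) -> no flip
Dir S: first cell '.' (not opp) -> no flip
Dir SE: first cell '.' (not opp) -> no flip

Answer: (3,3) (4,4)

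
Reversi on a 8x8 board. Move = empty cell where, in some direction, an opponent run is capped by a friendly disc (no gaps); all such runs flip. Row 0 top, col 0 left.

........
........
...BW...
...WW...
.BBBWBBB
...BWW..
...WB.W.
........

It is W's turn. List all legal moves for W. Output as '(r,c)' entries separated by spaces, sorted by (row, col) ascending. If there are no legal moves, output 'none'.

Answer: (1,2) (1,3) (2,2) (3,2) (3,5) (3,6) (3,7) (4,0) (5,1) (5,2) (5,6) (6,2) (6,5) (7,3) (7,4)

Derivation:
(1,2): flips 1 -> legal
(1,3): flips 1 -> legal
(1,4): no bracket -> illegal
(2,2): flips 1 -> legal
(3,0): no bracket -> illegal
(3,1): no bracket -> illegal
(3,2): flips 1 -> legal
(3,5): flips 1 -> legal
(3,6): flips 1 -> legal
(3,7): flips 1 -> legal
(4,0): flips 3 -> legal
(5,0): no bracket -> illegal
(5,1): flips 1 -> legal
(5,2): flips 2 -> legal
(5,6): flips 1 -> legal
(5,7): no bracket -> illegal
(6,2): flips 1 -> legal
(6,5): flips 1 -> legal
(7,3): flips 1 -> legal
(7,4): flips 1 -> legal
(7,5): no bracket -> illegal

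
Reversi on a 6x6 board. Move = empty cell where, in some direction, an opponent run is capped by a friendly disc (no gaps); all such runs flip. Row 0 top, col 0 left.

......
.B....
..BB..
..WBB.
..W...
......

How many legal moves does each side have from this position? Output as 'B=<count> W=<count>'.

-- B to move --
(2,1): no bracket -> illegal
(3,1): flips 1 -> legal
(4,1): flips 1 -> legal
(4,3): no bracket -> illegal
(5,1): flips 1 -> legal
(5,2): flips 2 -> legal
(5,3): no bracket -> illegal
B mobility = 4
-- W to move --
(0,0): no bracket -> illegal
(0,1): no bracket -> illegal
(0,2): no bracket -> illegal
(1,0): no bracket -> illegal
(1,2): flips 1 -> legal
(1,3): no bracket -> illegal
(1,4): flips 1 -> legal
(2,0): no bracket -> illegal
(2,1): no bracket -> illegal
(2,4): flips 1 -> legal
(2,5): no bracket -> illegal
(3,1): no bracket -> illegal
(3,5): flips 2 -> legal
(4,3): no bracket -> illegal
(4,4): no bracket -> illegal
(4,5): no bracket -> illegal
W mobility = 4

Answer: B=4 W=4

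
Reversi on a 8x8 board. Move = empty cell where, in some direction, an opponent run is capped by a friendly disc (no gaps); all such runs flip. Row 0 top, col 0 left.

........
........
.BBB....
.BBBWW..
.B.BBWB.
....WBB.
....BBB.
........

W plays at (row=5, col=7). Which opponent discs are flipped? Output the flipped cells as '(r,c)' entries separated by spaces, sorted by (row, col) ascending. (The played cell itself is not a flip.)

Answer: (4,6) (5,5) (5,6)

Derivation:
Dir NW: opp run (4,6) capped by W -> flip
Dir N: first cell '.' (not opp) -> no flip
Dir NE: edge -> no flip
Dir W: opp run (5,6) (5,5) capped by W -> flip
Dir E: edge -> no flip
Dir SW: opp run (6,6), next='.' -> no flip
Dir S: first cell '.' (not opp) -> no flip
Dir SE: edge -> no flip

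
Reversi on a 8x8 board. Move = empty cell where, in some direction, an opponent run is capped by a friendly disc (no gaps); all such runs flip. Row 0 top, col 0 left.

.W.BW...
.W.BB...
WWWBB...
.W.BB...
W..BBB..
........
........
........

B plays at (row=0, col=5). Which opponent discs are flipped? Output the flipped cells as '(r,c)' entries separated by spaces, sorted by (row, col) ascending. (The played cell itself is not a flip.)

Dir NW: edge -> no flip
Dir N: edge -> no flip
Dir NE: edge -> no flip
Dir W: opp run (0,4) capped by B -> flip
Dir E: first cell '.' (not opp) -> no flip
Dir SW: first cell 'B' (not opp) -> no flip
Dir S: first cell '.' (not opp) -> no flip
Dir SE: first cell '.' (not opp) -> no flip

Answer: (0,4)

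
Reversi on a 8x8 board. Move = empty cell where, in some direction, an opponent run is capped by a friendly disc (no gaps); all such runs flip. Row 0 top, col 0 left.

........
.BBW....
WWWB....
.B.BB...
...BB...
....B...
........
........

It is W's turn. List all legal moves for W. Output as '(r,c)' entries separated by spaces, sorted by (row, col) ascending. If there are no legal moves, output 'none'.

(0,0): flips 1 -> legal
(0,1): flips 1 -> legal
(0,2): flips 2 -> legal
(0,3): flips 1 -> legal
(1,0): flips 2 -> legal
(1,4): no bracket -> illegal
(2,4): flips 1 -> legal
(2,5): no bracket -> illegal
(3,0): no bracket -> illegal
(3,2): no bracket -> illegal
(3,5): no bracket -> illegal
(4,0): flips 1 -> legal
(4,1): flips 1 -> legal
(4,2): flips 1 -> legal
(4,5): no bracket -> illegal
(5,2): no bracket -> illegal
(5,3): flips 3 -> legal
(5,5): flips 2 -> legal
(6,3): no bracket -> illegal
(6,4): no bracket -> illegal
(6,5): no bracket -> illegal

Answer: (0,0) (0,1) (0,2) (0,3) (1,0) (2,4) (4,0) (4,1) (4,2) (5,3) (5,5)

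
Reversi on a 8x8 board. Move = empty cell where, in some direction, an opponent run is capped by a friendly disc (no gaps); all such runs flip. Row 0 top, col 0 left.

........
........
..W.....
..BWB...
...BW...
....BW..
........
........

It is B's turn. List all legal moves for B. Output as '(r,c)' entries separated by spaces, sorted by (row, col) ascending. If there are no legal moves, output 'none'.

(1,1): no bracket -> illegal
(1,2): flips 1 -> legal
(1,3): no bracket -> illegal
(2,1): no bracket -> illegal
(2,3): flips 1 -> legal
(2,4): no bracket -> illegal
(3,1): no bracket -> illegal
(3,5): no bracket -> illegal
(4,2): no bracket -> illegal
(4,5): flips 1 -> legal
(4,6): no bracket -> illegal
(5,3): no bracket -> illegal
(5,6): flips 1 -> legal
(6,4): no bracket -> illegal
(6,5): no bracket -> illegal
(6,6): no bracket -> illegal

Answer: (1,2) (2,3) (4,5) (5,6)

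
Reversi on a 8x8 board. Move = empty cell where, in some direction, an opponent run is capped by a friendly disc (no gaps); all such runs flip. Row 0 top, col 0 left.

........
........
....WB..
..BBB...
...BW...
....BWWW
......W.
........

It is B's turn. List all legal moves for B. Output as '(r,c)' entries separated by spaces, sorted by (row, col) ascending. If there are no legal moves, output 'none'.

Answer: (1,4) (1,5) (2,3) (4,5) (7,7)

Derivation:
(1,3): no bracket -> illegal
(1,4): flips 1 -> legal
(1,5): flips 1 -> legal
(2,3): flips 1 -> legal
(3,5): no bracket -> illegal
(4,5): flips 1 -> legal
(4,6): no bracket -> illegal
(4,7): no bracket -> illegal
(5,3): no bracket -> illegal
(6,4): no bracket -> illegal
(6,5): no bracket -> illegal
(6,7): no bracket -> illegal
(7,5): no bracket -> illegal
(7,6): no bracket -> illegal
(7,7): flips 3 -> legal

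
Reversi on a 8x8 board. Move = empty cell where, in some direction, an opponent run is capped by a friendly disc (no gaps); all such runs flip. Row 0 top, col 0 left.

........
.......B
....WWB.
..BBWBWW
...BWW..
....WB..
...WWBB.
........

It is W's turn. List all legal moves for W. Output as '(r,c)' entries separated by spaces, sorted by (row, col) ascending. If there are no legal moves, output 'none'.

Answer: (1,5) (1,6) (2,1) (2,2) (2,7) (3,1) (4,2) (4,6) (5,2) (5,6) (6,7) (7,5) (7,6) (7,7)

Derivation:
(0,6): no bracket -> illegal
(0,7): no bracket -> illegal
(1,5): flips 1 -> legal
(1,6): flips 1 -> legal
(2,1): flips 2 -> legal
(2,2): flips 1 -> legal
(2,3): no bracket -> illegal
(2,7): flips 1 -> legal
(3,1): flips 2 -> legal
(4,1): no bracket -> illegal
(4,2): flips 2 -> legal
(4,6): flips 2 -> legal
(5,2): flips 1 -> legal
(5,3): no bracket -> illegal
(5,6): flips 1 -> legal
(5,7): no bracket -> illegal
(6,7): flips 2 -> legal
(7,4): no bracket -> illegal
(7,5): flips 2 -> legal
(7,6): flips 1 -> legal
(7,7): flips 2 -> legal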